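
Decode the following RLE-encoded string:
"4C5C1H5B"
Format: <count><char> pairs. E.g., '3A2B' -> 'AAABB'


Expanding each <count><char> pair:
  4C -> 'CCCC'
  5C -> 'CCCCC'
  1H -> 'H'
  5B -> 'BBBBB'

Decoded = CCCCCCCCCHBBBBB


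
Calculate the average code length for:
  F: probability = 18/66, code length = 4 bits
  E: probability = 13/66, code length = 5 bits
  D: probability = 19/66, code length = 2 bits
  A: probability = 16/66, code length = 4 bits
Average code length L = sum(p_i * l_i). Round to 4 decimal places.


Weighted contributions p_i * l_i:
  F: (18/66) * 4 = 72/66
  E: (13/66) * 5 = 65/66
  D: (19/66) * 2 = 38/66
  A: (16/66) * 4 = 64/66
Sum = (72 + 65 + 38 + 64)/66 = 239/66

L = 239/66 = 3.6212 bits/symbol


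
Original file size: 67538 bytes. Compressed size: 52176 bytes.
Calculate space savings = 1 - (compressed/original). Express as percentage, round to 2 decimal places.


ratio = compressed/original = 52176/67538 = 0.772543
savings = 1 - ratio = 1 - 0.772543 = 0.227457
as a percentage: 0.227457 * 100 = 22.75%

Space savings = 1 - 52176/67538 = 22.75%


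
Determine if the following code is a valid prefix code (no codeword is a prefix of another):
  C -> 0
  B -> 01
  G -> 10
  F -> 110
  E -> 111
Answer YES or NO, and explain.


Checking each pair (does one codeword prefix another?):
  C='0' vs B='01': prefix -- VIOLATION

NO -- this is NOT a valid prefix code. C (0) is a prefix of B (01).


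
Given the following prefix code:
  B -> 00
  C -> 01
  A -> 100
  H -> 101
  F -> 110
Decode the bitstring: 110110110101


Decoding step by step:
Bits 110 -> F
Bits 110 -> F
Bits 110 -> F
Bits 101 -> H


Decoded message: FFFH


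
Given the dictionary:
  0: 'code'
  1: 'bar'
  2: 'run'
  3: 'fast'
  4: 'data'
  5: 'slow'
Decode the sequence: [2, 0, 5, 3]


Look up each index in the dictionary:
  2 -> 'run'
  0 -> 'code'
  5 -> 'slow'
  3 -> 'fast'

Decoded: "run code slow fast"


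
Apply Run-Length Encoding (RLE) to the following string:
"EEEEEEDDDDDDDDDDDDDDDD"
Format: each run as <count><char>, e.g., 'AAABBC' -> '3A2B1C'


Scanning runs left to right:
  i=0: run of 'E' x 6 -> '6E'
  i=6: run of 'D' x 16 -> '16D'

RLE = 6E16D


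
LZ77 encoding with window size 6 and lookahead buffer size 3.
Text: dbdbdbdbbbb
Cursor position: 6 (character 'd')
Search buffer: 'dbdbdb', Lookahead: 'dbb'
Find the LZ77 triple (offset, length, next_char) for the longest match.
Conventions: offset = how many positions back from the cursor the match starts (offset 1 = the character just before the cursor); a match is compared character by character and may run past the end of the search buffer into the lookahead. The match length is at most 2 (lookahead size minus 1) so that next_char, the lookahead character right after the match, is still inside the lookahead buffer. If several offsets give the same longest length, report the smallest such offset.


Try each offset into the search buffer:
  offset=1 (pos 5, char 'b'): match length 0
  offset=2 (pos 4, char 'd'): match length 2
  offset=3 (pos 3, char 'b'): match length 0
  offset=4 (pos 2, char 'd'): match length 2
  offset=5 (pos 1, char 'b'): match length 0
  offset=6 (pos 0, char 'd'): match length 2
Longest match has length 2, found at offsets 2, 4, 6; take the smallest, offset 2.
next_char = character at position 6 + 2 = 8 -> 'b'

Best match: offset=2, length=2 (matching 'db' starting at position 4)
LZ77 triple: (2, 2, 'b')


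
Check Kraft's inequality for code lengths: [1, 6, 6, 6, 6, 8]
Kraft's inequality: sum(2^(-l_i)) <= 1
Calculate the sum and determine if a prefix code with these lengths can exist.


Sum = 2^(-1) + 2^(-6) + 2^(-6) + 2^(-6) + 2^(-6) + 2^(-8)
    = 0.5 + 0.015625 + 0.015625 + 0.015625 + 0.015625 + 0.00390625
    = 145/256 = 0.56640625
Since 0.56640625 <= 1, Kraft's inequality IS satisfied.
A prefix code with these lengths CAN exist.

Kraft sum = 0.56640625. Satisfied.


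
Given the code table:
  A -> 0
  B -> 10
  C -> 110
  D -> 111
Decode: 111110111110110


Decoding:
111 -> D
110 -> C
111 -> D
110 -> C
110 -> C


Result: DCDCC


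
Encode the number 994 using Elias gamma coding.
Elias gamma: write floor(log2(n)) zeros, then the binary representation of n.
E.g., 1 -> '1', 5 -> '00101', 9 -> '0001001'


num_bits = floor(log2(994)) + 1 = 10
leading_zeros = num_bits - 1 = 9
binary(994) = 1111100010

Elias gamma(994) = '000000000' + '1111100010' = 0000000001111100010 (19 bits)


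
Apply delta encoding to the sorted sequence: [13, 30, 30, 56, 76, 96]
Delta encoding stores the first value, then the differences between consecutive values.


First value: 13
Deltas:
  30 - 13 = 17
  30 - 30 = 0
  56 - 30 = 26
  76 - 56 = 20
  96 - 76 = 20


Delta encoded: [13, 17, 0, 26, 20, 20]


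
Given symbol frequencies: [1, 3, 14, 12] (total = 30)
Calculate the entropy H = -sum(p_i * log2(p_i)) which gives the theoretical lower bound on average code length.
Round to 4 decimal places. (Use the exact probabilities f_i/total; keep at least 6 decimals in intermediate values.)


Per-symbol terms -p_i * log2(p_i) with p_i = f_i/30:
  p = 1/30 = 0.033333: log2(p) = -4.906891, -p*log2(p) = 0.163563
  p = 3/30 = 0.100000: log2(p) = -3.321928, -p*log2(p) = 0.332193
  p = 14/30 = 0.466667: log2(p) = -1.099536, -p*log2(p) = 0.513117
  p = 12/30 = 0.400000: log2(p) = -1.321928, -p*log2(p) = 0.528771
H = 0.163563 + 0.332193 + 0.513117 + 0.528771 = 1.537644

H = 1.5376 bits/symbol


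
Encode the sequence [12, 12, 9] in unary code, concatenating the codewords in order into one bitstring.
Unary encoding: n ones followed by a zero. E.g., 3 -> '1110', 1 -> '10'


Encode each number as n ones followed by a terminating 0:
  12 -> 1111111111110 (13 bits)
  12 -> 1111111111110 (13 bits)
  9 -> 1111111110 (10 bits)
Total length = 13 + 13 + 10 = 36 bits.

Unary([12, 12, 9]) = 111111111111011111111111101111111110 (36 bits)


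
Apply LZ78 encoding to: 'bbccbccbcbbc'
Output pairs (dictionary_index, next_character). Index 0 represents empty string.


LZ78 encoding steps:
Dictionary: {0: ''}
Step 1: w='' (idx 0), next='b' -> output (0, 'b'), add 'b' as idx 1
Step 2: w='b' (idx 1), next='c' -> output (1, 'c'), add 'bc' as idx 2
Step 3: w='' (idx 0), next='c' -> output (0, 'c'), add 'c' as idx 3
Step 4: w='bc' (idx 2), next='c' -> output (2, 'c'), add 'bcc' as idx 4
Step 5: w='bc' (idx 2), next='b' -> output (2, 'b'), add 'bcb' as idx 5
Step 6: w='bc' (idx 2), end of input -> output (2, '')


Encoded: [(0, 'b'), (1, 'c'), (0, 'c'), (2, 'c'), (2, 'b'), (2, '')]


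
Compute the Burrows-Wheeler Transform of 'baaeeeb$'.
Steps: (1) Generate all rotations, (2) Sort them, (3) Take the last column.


Rotations (sorted):
  0: $baaeeeb -> last char: b
  1: aaeeeb$b -> last char: b
  2: aeeeb$ba -> last char: a
  3: b$baaeee -> last char: e
  4: baaeeeb$ -> last char: $
  5: eb$baaee -> last char: e
  6: eeb$baae -> last char: e
  7: eeeb$baa -> last char: a


BWT = bbae$eea


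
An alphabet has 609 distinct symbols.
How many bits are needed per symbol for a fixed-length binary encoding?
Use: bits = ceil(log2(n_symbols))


log2(609) = 9.2503
Bracket: 2^9 = 512 < 609 <= 2^10 = 1024
So ceil(log2(609)) = 10

bits = ceil(log2(609)) = ceil(9.2503) = 10 bits


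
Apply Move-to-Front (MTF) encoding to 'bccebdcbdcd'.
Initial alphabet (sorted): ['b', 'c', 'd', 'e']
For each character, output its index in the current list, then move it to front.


MTF encoding:
'b': index 0 in ['b', 'c', 'd', 'e'] -> ['b', 'c', 'd', 'e']
'c': index 1 in ['b', 'c', 'd', 'e'] -> ['c', 'b', 'd', 'e']
'c': index 0 in ['c', 'b', 'd', 'e'] -> ['c', 'b', 'd', 'e']
'e': index 3 in ['c', 'b', 'd', 'e'] -> ['e', 'c', 'b', 'd']
'b': index 2 in ['e', 'c', 'b', 'd'] -> ['b', 'e', 'c', 'd']
'd': index 3 in ['b', 'e', 'c', 'd'] -> ['d', 'b', 'e', 'c']
'c': index 3 in ['d', 'b', 'e', 'c'] -> ['c', 'd', 'b', 'e']
'b': index 2 in ['c', 'd', 'b', 'e'] -> ['b', 'c', 'd', 'e']
'd': index 2 in ['b', 'c', 'd', 'e'] -> ['d', 'b', 'c', 'e']
'c': index 2 in ['d', 'b', 'c', 'e'] -> ['c', 'd', 'b', 'e']
'd': index 1 in ['c', 'd', 'b', 'e'] -> ['d', 'c', 'b', 'e']


Output: [0, 1, 0, 3, 2, 3, 3, 2, 2, 2, 1]


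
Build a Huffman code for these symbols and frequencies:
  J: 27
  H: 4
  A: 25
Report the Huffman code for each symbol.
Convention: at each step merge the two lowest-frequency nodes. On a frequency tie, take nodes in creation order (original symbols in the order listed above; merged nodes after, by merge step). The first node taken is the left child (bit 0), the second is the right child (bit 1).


Huffman tree construction:
Step 1: Merge H(4) + A(25) = 29
Step 2: Merge J(27) + (H+A)(29) = 56
Read each symbol's code off the tree from the root (left child = 0, right child = 1).

Codes:
  J: 0 (length 1)
  H: 10 (length 2)
  A: 11 (length 2)
Average code length: 85/56 = 1.5179 bits/symbol


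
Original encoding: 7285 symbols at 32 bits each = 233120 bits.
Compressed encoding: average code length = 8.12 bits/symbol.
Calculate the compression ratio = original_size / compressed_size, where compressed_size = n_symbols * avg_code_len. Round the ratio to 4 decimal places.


original_size = n_symbols * orig_bits = 7285 * 32 = 233120 bits
compressed_size = n_symbols * avg_code_len = 7285 * 8.12 = 59154.2 bits
ratio = original_size / compressed_size = 233120 / 59154.2 = 3.9409

Compression ratio = 3.9409


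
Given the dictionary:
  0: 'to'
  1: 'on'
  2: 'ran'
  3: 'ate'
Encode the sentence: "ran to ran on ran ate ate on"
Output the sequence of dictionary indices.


Look up each word in the dictionary:
  'ran' -> 2
  'to' -> 0
  'ran' -> 2
  'on' -> 1
  'ran' -> 2
  'ate' -> 3
  'ate' -> 3
  'on' -> 1

Encoded: [2, 0, 2, 1, 2, 3, 3, 1]


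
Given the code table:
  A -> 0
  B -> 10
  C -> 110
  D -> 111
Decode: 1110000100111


Decoding:
111 -> D
0 -> A
0 -> A
0 -> A
0 -> A
10 -> B
0 -> A
111 -> D


Result: DAAAABAD


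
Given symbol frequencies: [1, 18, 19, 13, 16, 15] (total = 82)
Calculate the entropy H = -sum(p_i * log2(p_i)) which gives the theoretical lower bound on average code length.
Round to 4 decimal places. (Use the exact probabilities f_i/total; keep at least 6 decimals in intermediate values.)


Per-symbol terms -p_i * log2(p_i) with p_i = f_i/82:
  p = 1/82 = 0.012195: log2(p) = -6.357552, -p*log2(p) = 0.077531
  p = 18/82 = 0.219512: log2(p) = -2.187627, -p*log2(p) = 0.480211
  p = 19/82 = 0.231707: log2(p) = -2.109624, -p*log2(p) = 0.488815
  p = 13/82 = 0.158537: log2(p) = -2.657112, -p*log2(p) = 0.421250
  p = 16/82 = 0.195122: log2(p) = -2.357552, -p*log2(p) = 0.460010
  p = 15/82 = 0.182927: log2(p) = -2.450661, -p*log2(p) = 0.448292
H = 0.077531 + 0.480211 + 0.488815 + 0.421250 + 0.460010 + 0.448292 = 2.376109

H = 2.3761 bits/symbol


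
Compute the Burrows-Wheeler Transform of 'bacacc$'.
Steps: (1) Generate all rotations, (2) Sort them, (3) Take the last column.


Rotations (sorted):
  0: $bacacc -> last char: c
  1: acacc$b -> last char: b
  2: acc$bac -> last char: c
  3: bacacc$ -> last char: $
  4: c$bacac -> last char: c
  5: cacc$ba -> last char: a
  6: cc$baca -> last char: a


BWT = cbc$caa


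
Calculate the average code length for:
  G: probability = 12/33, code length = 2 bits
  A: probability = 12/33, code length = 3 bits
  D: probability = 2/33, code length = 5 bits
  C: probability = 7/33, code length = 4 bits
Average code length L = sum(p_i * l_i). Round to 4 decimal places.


Weighted contributions p_i * l_i:
  G: (12/33) * 2 = 24/33
  A: (12/33) * 3 = 36/33
  D: (2/33) * 5 = 10/33
  C: (7/33) * 4 = 28/33
Sum = (24 + 36 + 10 + 28)/33 = 98/33

L = 98/33 = 2.9697 bits/symbol


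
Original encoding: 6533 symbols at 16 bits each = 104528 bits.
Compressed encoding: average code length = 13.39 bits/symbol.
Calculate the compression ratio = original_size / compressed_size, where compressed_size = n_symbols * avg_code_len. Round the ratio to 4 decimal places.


original_size = n_symbols * orig_bits = 6533 * 16 = 104528 bits
compressed_size = n_symbols * avg_code_len = 6533 * 13.39 = 87476.87 bits
ratio = original_size / compressed_size = 104528 / 87476.87 = 1.1949

Compression ratio = 1.1949


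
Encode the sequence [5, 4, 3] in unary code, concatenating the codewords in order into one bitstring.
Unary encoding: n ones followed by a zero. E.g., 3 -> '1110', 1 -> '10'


Encode each number as n ones followed by a terminating 0:
  5 -> 111110 (6 bits)
  4 -> 11110 (5 bits)
  3 -> 1110 (4 bits)
Total length = 6 + 5 + 4 = 15 bits.

Unary([5, 4, 3]) = 111110111101110 (15 bits)


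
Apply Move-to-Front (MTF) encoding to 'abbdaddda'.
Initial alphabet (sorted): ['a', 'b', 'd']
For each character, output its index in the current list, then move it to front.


MTF encoding:
'a': index 0 in ['a', 'b', 'd'] -> ['a', 'b', 'd']
'b': index 1 in ['a', 'b', 'd'] -> ['b', 'a', 'd']
'b': index 0 in ['b', 'a', 'd'] -> ['b', 'a', 'd']
'd': index 2 in ['b', 'a', 'd'] -> ['d', 'b', 'a']
'a': index 2 in ['d', 'b', 'a'] -> ['a', 'd', 'b']
'd': index 1 in ['a', 'd', 'b'] -> ['d', 'a', 'b']
'd': index 0 in ['d', 'a', 'b'] -> ['d', 'a', 'b']
'd': index 0 in ['d', 'a', 'b'] -> ['d', 'a', 'b']
'a': index 1 in ['d', 'a', 'b'] -> ['a', 'd', 'b']


Output: [0, 1, 0, 2, 2, 1, 0, 0, 1]


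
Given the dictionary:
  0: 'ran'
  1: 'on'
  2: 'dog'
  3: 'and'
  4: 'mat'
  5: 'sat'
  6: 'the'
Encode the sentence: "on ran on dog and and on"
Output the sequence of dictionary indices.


Look up each word in the dictionary:
  'on' -> 1
  'ran' -> 0
  'on' -> 1
  'dog' -> 2
  'and' -> 3
  'and' -> 3
  'on' -> 1

Encoded: [1, 0, 1, 2, 3, 3, 1]


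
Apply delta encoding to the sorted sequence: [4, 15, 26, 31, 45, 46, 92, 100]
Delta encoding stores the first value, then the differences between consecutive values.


First value: 4
Deltas:
  15 - 4 = 11
  26 - 15 = 11
  31 - 26 = 5
  45 - 31 = 14
  46 - 45 = 1
  92 - 46 = 46
  100 - 92 = 8


Delta encoded: [4, 11, 11, 5, 14, 1, 46, 8]


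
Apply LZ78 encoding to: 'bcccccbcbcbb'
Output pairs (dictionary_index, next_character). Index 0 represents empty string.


LZ78 encoding steps:
Dictionary: {0: ''}
Step 1: w='' (idx 0), next='b' -> output (0, 'b'), add 'b' as idx 1
Step 2: w='' (idx 0), next='c' -> output (0, 'c'), add 'c' as idx 2
Step 3: w='c' (idx 2), next='c' -> output (2, 'c'), add 'cc' as idx 3
Step 4: w='cc' (idx 3), next='b' -> output (3, 'b'), add 'ccb' as idx 4
Step 5: w='c' (idx 2), next='b' -> output (2, 'b'), add 'cb' as idx 5
Step 6: w='cb' (idx 5), next='b' -> output (5, 'b'), add 'cbb' as idx 6


Encoded: [(0, 'b'), (0, 'c'), (2, 'c'), (3, 'b'), (2, 'b'), (5, 'b')]


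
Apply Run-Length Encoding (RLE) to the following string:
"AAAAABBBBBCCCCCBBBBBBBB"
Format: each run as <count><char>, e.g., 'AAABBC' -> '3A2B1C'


Scanning runs left to right:
  i=0: run of 'A' x 5 -> '5A'
  i=5: run of 'B' x 5 -> '5B'
  i=10: run of 'C' x 5 -> '5C'
  i=15: run of 'B' x 8 -> '8B'

RLE = 5A5B5C8B


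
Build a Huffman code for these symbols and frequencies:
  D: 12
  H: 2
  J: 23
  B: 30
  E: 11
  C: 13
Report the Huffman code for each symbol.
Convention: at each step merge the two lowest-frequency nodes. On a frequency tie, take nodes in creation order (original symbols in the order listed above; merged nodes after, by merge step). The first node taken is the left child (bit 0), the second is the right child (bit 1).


Huffman tree construction:
Step 1: Merge H(2) + E(11) = 13
Step 2: Merge D(12) + C(13) = 25
Step 3: Merge (H+E)(13) + J(23) = 36
Step 4: Merge (D+C)(25) + B(30) = 55
Step 5: Merge ((H+E)+J)(36) + ((D+C)+B)(55) = 91
Read each symbol's code off the tree from the root (left child = 0, right child = 1).

Codes:
  D: 100 (length 3)
  H: 000 (length 3)
  J: 01 (length 2)
  B: 11 (length 2)
  E: 001 (length 3)
  C: 101 (length 3)
Average code length: 220/91 = 2.4176 bits/symbol


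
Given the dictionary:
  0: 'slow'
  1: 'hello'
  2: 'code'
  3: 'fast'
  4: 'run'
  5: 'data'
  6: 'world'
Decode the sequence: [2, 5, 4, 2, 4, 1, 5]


Look up each index in the dictionary:
  2 -> 'code'
  5 -> 'data'
  4 -> 'run'
  2 -> 'code'
  4 -> 'run'
  1 -> 'hello'
  5 -> 'data'

Decoded: "code data run code run hello data"


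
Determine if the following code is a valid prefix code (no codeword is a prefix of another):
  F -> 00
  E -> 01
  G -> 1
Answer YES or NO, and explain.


Checking each pair (does one codeword prefix another?):
  F='00' vs E='01': no prefix
  F='00' vs G='1': no prefix
  E='01' vs F='00': no prefix
  E='01' vs G='1': no prefix
  G='1' vs F='00': no prefix
  G='1' vs E='01': no prefix
No violation found over all pairs.

YES -- this is a valid prefix code. No codeword is a prefix of any other codeword.


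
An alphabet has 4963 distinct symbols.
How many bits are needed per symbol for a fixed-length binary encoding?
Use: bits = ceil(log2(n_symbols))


log2(4963) = 12.277
Bracket: 2^12 = 4096 < 4963 <= 2^13 = 8192
So ceil(log2(4963)) = 13

bits = ceil(log2(4963)) = ceil(12.277) = 13 bits


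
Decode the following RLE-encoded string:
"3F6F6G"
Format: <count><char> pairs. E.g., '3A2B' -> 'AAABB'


Expanding each <count><char> pair:
  3F -> 'FFF'
  6F -> 'FFFFFF'
  6G -> 'GGGGGG'

Decoded = FFFFFFFFFGGGGGG


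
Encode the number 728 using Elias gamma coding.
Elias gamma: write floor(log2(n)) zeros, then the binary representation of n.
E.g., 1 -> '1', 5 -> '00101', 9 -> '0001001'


num_bits = floor(log2(728)) + 1 = 10
leading_zeros = num_bits - 1 = 9
binary(728) = 1011011000

Elias gamma(728) = '000000000' + '1011011000' = 0000000001011011000 (19 bits)


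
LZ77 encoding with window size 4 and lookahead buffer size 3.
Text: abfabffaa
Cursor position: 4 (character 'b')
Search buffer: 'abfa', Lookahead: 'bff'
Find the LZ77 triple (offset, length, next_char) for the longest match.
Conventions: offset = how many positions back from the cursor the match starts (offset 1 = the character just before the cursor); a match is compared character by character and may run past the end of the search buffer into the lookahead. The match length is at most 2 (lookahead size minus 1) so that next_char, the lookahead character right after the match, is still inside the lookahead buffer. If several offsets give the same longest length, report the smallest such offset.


Try each offset into the search buffer:
  offset=1 (pos 3, char 'a'): match length 0
  offset=2 (pos 2, char 'f'): match length 0
  offset=3 (pos 1, char 'b'): match length 2
  offset=4 (pos 0, char 'a'): match length 0
Longest match has length 2 at offset 3.
next_char = character at position 4 + 2 = 6 -> 'f'

Best match: offset=3, length=2 (matching 'bf' starting at position 1)
LZ77 triple: (3, 2, 'f')


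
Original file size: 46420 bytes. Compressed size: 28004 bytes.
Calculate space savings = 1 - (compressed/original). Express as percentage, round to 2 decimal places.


ratio = compressed/original = 28004/46420 = 0.603274
savings = 1 - ratio = 1 - 0.603274 = 0.396726
as a percentage: 0.396726 * 100 = 39.67%

Space savings = 1 - 28004/46420 = 39.67%


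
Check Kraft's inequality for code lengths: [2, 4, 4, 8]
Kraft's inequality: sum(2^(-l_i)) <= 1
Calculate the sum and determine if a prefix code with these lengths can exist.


Sum = 2^(-2) + 2^(-4) + 2^(-4) + 2^(-8)
    = 0.25 + 0.0625 + 0.0625 + 0.00390625
    = 97/256 = 0.37890625
Since 0.37890625 <= 1, Kraft's inequality IS satisfied.
A prefix code with these lengths CAN exist.

Kraft sum = 0.37890625. Satisfied.


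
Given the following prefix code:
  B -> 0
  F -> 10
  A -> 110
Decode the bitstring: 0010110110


Decoding step by step:
Bits 0 -> B
Bits 0 -> B
Bits 10 -> F
Bits 110 -> A
Bits 110 -> A


Decoded message: BBFAA


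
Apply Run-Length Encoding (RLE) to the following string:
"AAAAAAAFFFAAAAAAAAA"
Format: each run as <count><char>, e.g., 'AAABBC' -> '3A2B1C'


Scanning runs left to right:
  i=0: run of 'A' x 7 -> '7A'
  i=7: run of 'F' x 3 -> '3F'
  i=10: run of 'A' x 9 -> '9A'

RLE = 7A3F9A


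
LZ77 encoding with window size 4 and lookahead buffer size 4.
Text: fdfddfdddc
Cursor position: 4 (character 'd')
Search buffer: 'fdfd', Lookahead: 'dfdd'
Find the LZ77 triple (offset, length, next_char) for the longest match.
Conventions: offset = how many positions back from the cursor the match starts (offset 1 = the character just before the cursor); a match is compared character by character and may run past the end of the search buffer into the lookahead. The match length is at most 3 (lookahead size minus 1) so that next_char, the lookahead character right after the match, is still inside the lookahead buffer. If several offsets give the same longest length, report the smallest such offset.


Try each offset into the search buffer:
  offset=1 (pos 3, char 'd'): match length 1
  offset=2 (pos 2, char 'f'): match length 0
  offset=3 (pos 1, char 'd'): match length 3
  offset=4 (pos 0, char 'f'): match length 0
Longest match has length 3 at offset 3.
next_char = character at position 4 + 3 = 7 -> 'd'

Best match: offset=3, length=3 (matching 'dfd' starting at position 1)
LZ77 triple: (3, 3, 'd')


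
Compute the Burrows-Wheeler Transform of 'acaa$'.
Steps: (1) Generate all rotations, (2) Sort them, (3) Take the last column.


Rotations (sorted):
  0: $acaa -> last char: a
  1: a$aca -> last char: a
  2: aa$ac -> last char: c
  3: acaa$ -> last char: $
  4: caa$a -> last char: a


BWT = aac$a


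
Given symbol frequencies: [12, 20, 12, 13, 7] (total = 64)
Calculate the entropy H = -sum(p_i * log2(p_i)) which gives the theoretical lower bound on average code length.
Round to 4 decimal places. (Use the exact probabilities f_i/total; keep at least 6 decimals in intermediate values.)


Per-symbol terms -p_i * log2(p_i) with p_i = f_i/64:
  p = 12/64 = 0.187500: log2(p) = -2.415037, -p*log2(p) = 0.452820
  p = 20/64 = 0.312500: log2(p) = -1.678072, -p*log2(p) = 0.524397
  p = 12/64 = 0.187500: log2(p) = -2.415037, -p*log2(p) = 0.452820
  p = 13/64 = 0.203125: log2(p) = -2.299560, -p*log2(p) = 0.467098
  p = 7/64 = 0.109375: log2(p) = -3.192645, -p*log2(p) = 0.349196
H = 0.452820 + 0.524397 + 0.452820 + 0.467098 + 0.349196 = 2.246331

H = 2.2463 bits/symbol


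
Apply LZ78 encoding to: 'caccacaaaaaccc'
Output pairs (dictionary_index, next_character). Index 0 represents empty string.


LZ78 encoding steps:
Dictionary: {0: ''}
Step 1: w='' (idx 0), next='c' -> output (0, 'c'), add 'c' as idx 1
Step 2: w='' (idx 0), next='a' -> output (0, 'a'), add 'a' as idx 2
Step 3: w='c' (idx 1), next='c' -> output (1, 'c'), add 'cc' as idx 3
Step 4: w='a' (idx 2), next='c' -> output (2, 'c'), add 'ac' as idx 4
Step 5: w='a' (idx 2), next='a' -> output (2, 'a'), add 'aa' as idx 5
Step 6: w='aa' (idx 5), next='a' -> output (5, 'a'), add 'aaa' as idx 6
Step 7: w='cc' (idx 3), next='c' -> output (3, 'c'), add 'ccc' as idx 7


Encoded: [(0, 'c'), (0, 'a'), (1, 'c'), (2, 'c'), (2, 'a'), (5, 'a'), (3, 'c')]


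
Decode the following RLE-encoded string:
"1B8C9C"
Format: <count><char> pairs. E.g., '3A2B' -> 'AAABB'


Expanding each <count><char> pair:
  1B -> 'B'
  8C -> 'CCCCCCCC'
  9C -> 'CCCCCCCCC'

Decoded = BCCCCCCCCCCCCCCCCC


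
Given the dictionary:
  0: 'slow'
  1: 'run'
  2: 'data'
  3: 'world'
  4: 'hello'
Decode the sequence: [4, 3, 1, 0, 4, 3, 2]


Look up each index in the dictionary:
  4 -> 'hello'
  3 -> 'world'
  1 -> 'run'
  0 -> 'slow'
  4 -> 'hello'
  3 -> 'world'
  2 -> 'data'

Decoded: "hello world run slow hello world data"


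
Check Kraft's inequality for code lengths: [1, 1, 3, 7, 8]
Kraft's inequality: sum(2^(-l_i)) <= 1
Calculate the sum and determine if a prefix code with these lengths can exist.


Sum = 2^(-1) + 2^(-1) + 2^(-3) + 2^(-7) + 2^(-8)
    = 0.5 + 0.5 + 0.125 + 0.0078125 + 0.00390625
    = 291/256 = 1.13671875
Since 1.13671875 > 1, Kraft's inequality is NOT satisfied.
A prefix code with these lengths CANNOT exist.

Kraft sum = 1.13671875. Not satisfied.


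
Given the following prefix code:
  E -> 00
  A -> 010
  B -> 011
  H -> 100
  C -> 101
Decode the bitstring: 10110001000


Decoding step by step:
Bits 101 -> C
Bits 100 -> H
Bits 010 -> A
Bits 00 -> E


Decoded message: CHAE


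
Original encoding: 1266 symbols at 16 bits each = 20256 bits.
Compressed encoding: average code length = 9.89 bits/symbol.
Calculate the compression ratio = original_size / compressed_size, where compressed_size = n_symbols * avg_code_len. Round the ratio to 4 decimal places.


original_size = n_symbols * orig_bits = 1266 * 16 = 20256 bits
compressed_size = n_symbols * avg_code_len = 1266 * 9.89 = 12520.74 bits
ratio = original_size / compressed_size = 20256 / 12520.74 = 1.6178

Compression ratio = 1.6178


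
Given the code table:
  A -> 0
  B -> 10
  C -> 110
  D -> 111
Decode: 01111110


Decoding:
0 -> A
111 -> D
111 -> D
0 -> A


Result: ADDA


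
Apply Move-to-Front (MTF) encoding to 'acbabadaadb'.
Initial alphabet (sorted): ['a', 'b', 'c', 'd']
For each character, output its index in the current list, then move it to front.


MTF encoding:
'a': index 0 in ['a', 'b', 'c', 'd'] -> ['a', 'b', 'c', 'd']
'c': index 2 in ['a', 'b', 'c', 'd'] -> ['c', 'a', 'b', 'd']
'b': index 2 in ['c', 'a', 'b', 'd'] -> ['b', 'c', 'a', 'd']
'a': index 2 in ['b', 'c', 'a', 'd'] -> ['a', 'b', 'c', 'd']
'b': index 1 in ['a', 'b', 'c', 'd'] -> ['b', 'a', 'c', 'd']
'a': index 1 in ['b', 'a', 'c', 'd'] -> ['a', 'b', 'c', 'd']
'd': index 3 in ['a', 'b', 'c', 'd'] -> ['d', 'a', 'b', 'c']
'a': index 1 in ['d', 'a', 'b', 'c'] -> ['a', 'd', 'b', 'c']
'a': index 0 in ['a', 'd', 'b', 'c'] -> ['a', 'd', 'b', 'c']
'd': index 1 in ['a', 'd', 'b', 'c'] -> ['d', 'a', 'b', 'c']
'b': index 2 in ['d', 'a', 'b', 'c'] -> ['b', 'd', 'a', 'c']


Output: [0, 2, 2, 2, 1, 1, 3, 1, 0, 1, 2]


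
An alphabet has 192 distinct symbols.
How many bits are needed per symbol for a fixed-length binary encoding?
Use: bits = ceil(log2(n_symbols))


log2(192) = 7.585
Bracket: 2^7 = 128 < 192 <= 2^8 = 256
So ceil(log2(192)) = 8

bits = ceil(log2(192)) = ceil(7.585) = 8 bits


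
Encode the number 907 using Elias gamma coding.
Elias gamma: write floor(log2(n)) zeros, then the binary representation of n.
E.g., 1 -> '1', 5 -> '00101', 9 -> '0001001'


num_bits = floor(log2(907)) + 1 = 10
leading_zeros = num_bits - 1 = 9
binary(907) = 1110001011

Elias gamma(907) = '000000000' + '1110001011' = 0000000001110001011 (19 bits)


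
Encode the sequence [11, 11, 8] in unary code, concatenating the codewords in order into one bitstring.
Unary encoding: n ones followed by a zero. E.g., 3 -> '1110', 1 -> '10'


Encode each number as n ones followed by a terminating 0:
  11 -> 111111111110 (12 bits)
  11 -> 111111111110 (12 bits)
  8 -> 111111110 (9 bits)
Total length = 12 + 12 + 9 = 33 bits.

Unary([11, 11, 8]) = 111111111110111111111110111111110 (33 bits)


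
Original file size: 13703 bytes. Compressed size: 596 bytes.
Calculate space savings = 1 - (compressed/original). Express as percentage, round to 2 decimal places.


ratio = compressed/original = 596/13703 = 0.043494
savings = 1 - ratio = 1 - 0.043494 = 0.956506
as a percentage: 0.956506 * 100 = 95.65%

Space savings = 1 - 596/13703 = 95.65%


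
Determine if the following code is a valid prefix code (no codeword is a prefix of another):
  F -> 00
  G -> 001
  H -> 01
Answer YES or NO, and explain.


Checking each pair (does one codeword prefix another?):
  F='00' vs G='001': prefix -- VIOLATION

NO -- this is NOT a valid prefix code. F (00) is a prefix of G (001).


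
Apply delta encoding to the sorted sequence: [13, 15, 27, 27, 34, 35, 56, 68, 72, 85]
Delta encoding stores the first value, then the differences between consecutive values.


First value: 13
Deltas:
  15 - 13 = 2
  27 - 15 = 12
  27 - 27 = 0
  34 - 27 = 7
  35 - 34 = 1
  56 - 35 = 21
  68 - 56 = 12
  72 - 68 = 4
  85 - 72 = 13


Delta encoded: [13, 2, 12, 0, 7, 1, 21, 12, 4, 13]


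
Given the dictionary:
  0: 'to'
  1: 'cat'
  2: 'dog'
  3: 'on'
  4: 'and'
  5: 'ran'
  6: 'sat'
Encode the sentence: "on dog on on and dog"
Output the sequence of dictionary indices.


Look up each word in the dictionary:
  'on' -> 3
  'dog' -> 2
  'on' -> 3
  'on' -> 3
  'and' -> 4
  'dog' -> 2

Encoded: [3, 2, 3, 3, 4, 2]


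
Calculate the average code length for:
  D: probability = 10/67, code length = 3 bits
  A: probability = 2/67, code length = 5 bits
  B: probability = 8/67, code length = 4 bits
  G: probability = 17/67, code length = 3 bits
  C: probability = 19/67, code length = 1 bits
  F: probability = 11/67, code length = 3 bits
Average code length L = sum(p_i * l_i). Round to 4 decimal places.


Weighted contributions p_i * l_i:
  D: (10/67) * 3 = 30/67
  A: (2/67) * 5 = 10/67
  B: (8/67) * 4 = 32/67
  G: (17/67) * 3 = 51/67
  C: (19/67) * 1 = 19/67
  F: (11/67) * 3 = 33/67
Sum = (30 + 10 + 32 + 51 + 19 + 33)/67 = 175/67

L = 175/67 = 2.6119 bits/symbol


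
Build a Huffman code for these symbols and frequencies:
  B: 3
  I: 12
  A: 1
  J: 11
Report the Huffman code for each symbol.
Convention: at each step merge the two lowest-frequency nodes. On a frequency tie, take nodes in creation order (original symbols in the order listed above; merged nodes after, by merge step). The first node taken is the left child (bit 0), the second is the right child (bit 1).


Huffman tree construction:
Step 1: Merge A(1) + B(3) = 4
Step 2: Merge (A+B)(4) + J(11) = 15
Step 3: Merge I(12) + ((A+B)+J)(15) = 27
Read each symbol's code off the tree from the root (left child = 0, right child = 1).

Codes:
  B: 101 (length 3)
  I: 0 (length 1)
  A: 100 (length 3)
  J: 11 (length 2)
Average code length: 46/27 = 1.7037 bits/symbol


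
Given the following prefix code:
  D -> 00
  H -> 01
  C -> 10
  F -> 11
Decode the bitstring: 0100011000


Decoding step by step:
Bits 01 -> H
Bits 00 -> D
Bits 01 -> H
Bits 10 -> C
Bits 00 -> D


Decoded message: HDHCD


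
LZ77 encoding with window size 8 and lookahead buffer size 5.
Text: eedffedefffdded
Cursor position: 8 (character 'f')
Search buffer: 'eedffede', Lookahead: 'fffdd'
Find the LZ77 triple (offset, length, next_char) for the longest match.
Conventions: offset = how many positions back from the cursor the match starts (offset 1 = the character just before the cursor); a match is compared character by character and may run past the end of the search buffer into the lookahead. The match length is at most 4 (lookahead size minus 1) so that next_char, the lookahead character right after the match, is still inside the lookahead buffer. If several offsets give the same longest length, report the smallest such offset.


Try each offset into the search buffer:
  offset=1 (pos 7, char 'e'): match length 0
  offset=2 (pos 6, char 'd'): match length 0
  offset=3 (pos 5, char 'e'): match length 0
  offset=4 (pos 4, char 'f'): match length 1
  offset=5 (pos 3, char 'f'): match length 2
  offset=6 (pos 2, char 'd'): match length 0
  offset=7 (pos 1, char 'e'): match length 0
  offset=8 (pos 0, char 'e'): match length 0
Longest match has length 2 at offset 5.
next_char = character at position 8 + 2 = 10 -> 'f'

Best match: offset=5, length=2 (matching 'ff' starting at position 3)
LZ77 triple: (5, 2, 'f')


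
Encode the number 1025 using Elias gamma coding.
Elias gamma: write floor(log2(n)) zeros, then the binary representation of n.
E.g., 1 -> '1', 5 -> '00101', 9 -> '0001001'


num_bits = floor(log2(1025)) + 1 = 11
leading_zeros = num_bits - 1 = 10
binary(1025) = 10000000001

Elias gamma(1025) = '0000000000' + '10000000001' = 000000000010000000001 (21 bits)


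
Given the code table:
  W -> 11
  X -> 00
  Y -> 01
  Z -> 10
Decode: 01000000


Decoding:
01 -> Y
00 -> X
00 -> X
00 -> X


Result: YXXX


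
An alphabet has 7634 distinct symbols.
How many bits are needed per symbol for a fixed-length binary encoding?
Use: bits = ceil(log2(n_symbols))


log2(7634) = 12.8982
Bracket: 2^12 = 4096 < 7634 <= 2^13 = 8192
So ceil(log2(7634)) = 13

bits = ceil(log2(7634)) = ceil(12.8982) = 13 bits


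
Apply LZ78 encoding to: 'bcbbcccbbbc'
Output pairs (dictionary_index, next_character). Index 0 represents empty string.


LZ78 encoding steps:
Dictionary: {0: ''}
Step 1: w='' (idx 0), next='b' -> output (0, 'b'), add 'b' as idx 1
Step 2: w='' (idx 0), next='c' -> output (0, 'c'), add 'c' as idx 2
Step 3: w='b' (idx 1), next='b' -> output (1, 'b'), add 'bb' as idx 3
Step 4: w='c' (idx 2), next='c' -> output (2, 'c'), add 'cc' as idx 4
Step 5: w='c' (idx 2), next='b' -> output (2, 'b'), add 'cb' as idx 5
Step 6: w='bb' (idx 3), next='c' -> output (3, 'c'), add 'bbc' as idx 6


Encoded: [(0, 'b'), (0, 'c'), (1, 'b'), (2, 'c'), (2, 'b'), (3, 'c')]


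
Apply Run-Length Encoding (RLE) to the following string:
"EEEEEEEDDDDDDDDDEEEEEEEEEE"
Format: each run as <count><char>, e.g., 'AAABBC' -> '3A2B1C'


Scanning runs left to right:
  i=0: run of 'E' x 7 -> '7E'
  i=7: run of 'D' x 9 -> '9D'
  i=16: run of 'E' x 10 -> '10E'

RLE = 7E9D10E


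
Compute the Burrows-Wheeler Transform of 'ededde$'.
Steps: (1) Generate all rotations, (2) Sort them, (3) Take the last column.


Rotations (sorted):
  0: $ededde -> last char: e
  1: dde$ede -> last char: e
  2: de$eded -> last char: d
  3: dedde$e -> last char: e
  4: e$ededd -> last char: d
  5: edde$ed -> last char: d
  6: ededde$ -> last char: $


BWT = eededd$


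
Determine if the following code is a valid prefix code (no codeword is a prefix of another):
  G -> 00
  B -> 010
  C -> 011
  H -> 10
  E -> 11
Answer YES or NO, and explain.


Checking each pair (does one codeword prefix another?):
  G='00' vs B='010': no prefix
  G='00' vs C='011': no prefix
  G='00' vs H='10': no prefix
  G='00' vs E='11': no prefix
  B='010' vs G='00': no prefix
  B='010' vs C='011': no prefix
  B='010' vs H='10': no prefix
  B='010' vs E='11': no prefix
  C='011' vs G='00': no prefix
  C='011' vs B='010': no prefix
  C='011' vs H='10': no prefix
  C='011' vs E='11': no prefix
  H='10' vs G='00': no prefix
  H='10' vs B='010': no prefix
  H='10' vs C='011': no prefix
  H='10' vs E='11': no prefix
  E='11' vs G='00': no prefix
  E='11' vs B='010': no prefix
  E='11' vs C='011': no prefix
  E='11' vs H='10': no prefix
No violation found over all pairs.

YES -- this is a valid prefix code. No codeword is a prefix of any other codeword.


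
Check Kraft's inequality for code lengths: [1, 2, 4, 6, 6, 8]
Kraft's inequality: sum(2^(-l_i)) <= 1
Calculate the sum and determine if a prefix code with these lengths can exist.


Sum = 2^(-1) + 2^(-2) + 2^(-4) + 2^(-6) + 2^(-6) + 2^(-8)
    = 0.5 + 0.25 + 0.0625 + 0.015625 + 0.015625 + 0.00390625
    = 217/256 = 0.84765625
Since 0.84765625 <= 1, Kraft's inequality IS satisfied.
A prefix code with these lengths CAN exist.

Kraft sum = 0.84765625. Satisfied.


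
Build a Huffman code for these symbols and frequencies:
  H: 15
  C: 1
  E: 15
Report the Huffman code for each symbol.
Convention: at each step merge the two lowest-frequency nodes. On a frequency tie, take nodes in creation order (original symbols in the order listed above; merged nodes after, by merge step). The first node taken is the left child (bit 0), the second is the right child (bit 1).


Huffman tree construction:
Step 1: Merge C(1) + H(15) = 16
Step 2: Merge E(15) + (C+H)(16) = 31
Read each symbol's code off the tree from the root (left child = 0, right child = 1).

Codes:
  H: 11 (length 2)
  C: 10 (length 2)
  E: 0 (length 1)
Average code length: 47/31 = 1.5161 bits/symbol


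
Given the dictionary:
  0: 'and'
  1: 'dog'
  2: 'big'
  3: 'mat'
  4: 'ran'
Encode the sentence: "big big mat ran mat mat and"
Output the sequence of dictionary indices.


Look up each word in the dictionary:
  'big' -> 2
  'big' -> 2
  'mat' -> 3
  'ran' -> 4
  'mat' -> 3
  'mat' -> 3
  'and' -> 0

Encoded: [2, 2, 3, 4, 3, 3, 0]


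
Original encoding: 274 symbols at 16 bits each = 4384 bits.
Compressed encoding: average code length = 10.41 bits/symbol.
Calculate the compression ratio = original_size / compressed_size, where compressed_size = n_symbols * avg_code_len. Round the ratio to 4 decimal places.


original_size = n_symbols * orig_bits = 274 * 16 = 4384 bits
compressed_size = n_symbols * avg_code_len = 274 * 10.41 = 2852.34 bits
ratio = original_size / compressed_size = 4384 / 2852.34 = 1.537

Compression ratio = 1.537


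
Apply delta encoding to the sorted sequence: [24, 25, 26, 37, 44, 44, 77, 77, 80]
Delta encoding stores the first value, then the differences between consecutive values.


First value: 24
Deltas:
  25 - 24 = 1
  26 - 25 = 1
  37 - 26 = 11
  44 - 37 = 7
  44 - 44 = 0
  77 - 44 = 33
  77 - 77 = 0
  80 - 77 = 3


Delta encoded: [24, 1, 1, 11, 7, 0, 33, 0, 3]


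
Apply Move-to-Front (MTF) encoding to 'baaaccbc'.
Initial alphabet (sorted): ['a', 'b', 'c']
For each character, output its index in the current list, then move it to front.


MTF encoding:
'b': index 1 in ['a', 'b', 'c'] -> ['b', 'a', 'c']
'a': index 1 in ['b', 'a', 'c'] -> ['a', 'b', 'c']
'a': index 0 in ['a', 'b', 'c'] -> ['a', 'b', 'c']
'a': index 0 in ['a', 'b', 'c'] -> ['a', 'b', 'c']
'c': index 2 in ['a', 'b', 'c'] -> ['c', 'a', 'b']
'c': index 0 in ['c', 'a', 'b'] -> ['c', 'a', 'b']
'b': index 2 in ['c', 'a', 'b'] -> ['b', 'c', 'a']
'c': index 1 in ['b', 'c', 'a'] -> ['c', 'b', 'a']


Output: [1, 1, 0, 0, 2, 0, 2, 1]


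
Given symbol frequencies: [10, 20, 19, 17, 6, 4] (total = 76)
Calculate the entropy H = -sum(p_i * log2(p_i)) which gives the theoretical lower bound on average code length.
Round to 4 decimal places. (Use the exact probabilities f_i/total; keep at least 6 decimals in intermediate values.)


Per-symbol terms -p_i * log2(p_i) with p_i = f_i/76:
  p = 10/76 = 0.131579: log2(p) = -2.925999, -p*log2(p) = 0.385000
  p = 20/76 = 0.263158: log2(p) = -1.925999, -p*log2(p) = 0.506842
  p = 19/76 = 0.250000: log2(p) = -2.000000, -p*log2(p) = 0.500000
  p = 17/76 = 0.223684: log2(p) = -2.160465, -p*log2(p) = 0.483262
  p = 6/76 = 0.078947: log2(p) = -3.662965, -p*log2(p) = 0.289181
  p = 4/76 = 0.052632: log2(p) = -4.247928, -p*log2(p) = 0.223575
H = 0.385000 + 0.506842 + 0.500000 + 0.483262 + 0.289181 + 0.223575 = 2.387860

H = 2.3879 bits/symbol


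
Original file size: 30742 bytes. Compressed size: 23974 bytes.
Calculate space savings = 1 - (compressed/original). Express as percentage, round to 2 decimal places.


ratio = compressed/original = 23974/30742 = 0.779845
savings = 1 - ratio = 1 - 0.779845 = 0.220155
as a percentage: 0.220155 * 100 = 22.02%

Space savings = 1 - 23974/30742 = 22.02%


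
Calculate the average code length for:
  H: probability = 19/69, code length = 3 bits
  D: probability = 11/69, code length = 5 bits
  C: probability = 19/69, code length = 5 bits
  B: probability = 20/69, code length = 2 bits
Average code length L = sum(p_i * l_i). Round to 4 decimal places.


Weighted contributions p_i * l_i:
  H: (19/69) * 3 = 57/69
  D: (11/69) * 5 = 55/69
  C: (19/69) * 5 = 95/69
  B: (20/69) * 2 = 40/69
Sum = (57 + 55 + 95 + 40)/69 = 247/69

L = 247/69 = 3.5797 bits/symbol


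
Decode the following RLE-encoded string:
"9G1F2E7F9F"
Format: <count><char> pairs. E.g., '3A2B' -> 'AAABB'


Expanding each <count><char> pair:
  9G -> 'GGGGGGGGG'
  1F -> 'F'
  2E -> 'EE'
  7F -> 'FFFFFFF'
  9F -> 'FFFFFFFFF'

Decoded = GGGGGGGGGFEEFFFFFFFFFFFFFFFF


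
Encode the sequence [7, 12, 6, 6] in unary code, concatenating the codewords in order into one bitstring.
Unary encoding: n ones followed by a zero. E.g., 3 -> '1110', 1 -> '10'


Encode each number as n ones followed by a terminating 0:
  7 -> 11111110 (8 bits)
  12 -> 1111111111110 (13 bits)
  6 -> 1111110 (7 bits)
  6 -> 1111110 (7 bits)
Total length = 8 + 13 + 7 + 7 = 35 bits.

Unary([7, 12, 6, 6]) = 11111110111111111111011111101111110 (35 bits)


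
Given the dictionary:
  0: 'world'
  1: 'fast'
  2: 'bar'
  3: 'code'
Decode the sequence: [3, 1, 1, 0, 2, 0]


Look up each index in the dictionary:
  3 -> 'code'
  1 -> 'fast'
  1 -> 'fast'
  0 -> 'world'
  2 -> 'bar'
  0 -> 'world'

Decoded: "code fast fast world bar world"
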